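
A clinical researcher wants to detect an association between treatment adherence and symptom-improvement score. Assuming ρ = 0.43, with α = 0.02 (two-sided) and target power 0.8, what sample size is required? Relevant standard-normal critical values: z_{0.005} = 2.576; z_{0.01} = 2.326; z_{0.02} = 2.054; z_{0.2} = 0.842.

n = 51

Fisher's z: C = ½·ln((1+r)/(1−r)) = ½·ln(2.5088) = 0.4599.
n = ((z_{α/2} + z_β)/C)² + 3.
(2.326 + 0.842) / 0.4599 = 3.168 / 0.4599 = 6.888.
n = 6.888² + 3 = 47.45 + 3 = 50.5.
Round up.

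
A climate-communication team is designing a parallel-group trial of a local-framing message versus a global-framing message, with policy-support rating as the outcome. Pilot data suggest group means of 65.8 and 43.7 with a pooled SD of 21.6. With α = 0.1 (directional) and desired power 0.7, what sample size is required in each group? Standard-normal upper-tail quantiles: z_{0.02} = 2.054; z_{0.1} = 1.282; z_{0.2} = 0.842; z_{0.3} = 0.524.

n = 7 per group

Cohen's d = |M₁ − M₂| / SD_pooled = |65.8 − 43.7| / 21.6 = 22.1 / 21.6 = 1.023.
For two independent groups with equal n: n = 2·((z_{α} + z_β) / d)².
z_{α} + z_β = 1.282 + 0.524 = 1.806.
n = 2 × (1.806 / 1.023)² = 2 × 1.765² = 2 × 3.12 = 6.2.
Round up to the next whole participant.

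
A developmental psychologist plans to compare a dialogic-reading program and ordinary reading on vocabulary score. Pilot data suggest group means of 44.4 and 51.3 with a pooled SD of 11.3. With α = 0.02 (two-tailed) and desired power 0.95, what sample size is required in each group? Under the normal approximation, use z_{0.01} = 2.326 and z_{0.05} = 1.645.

n = 85 per group

Cohen's d = |M₁ − M₂| / SD_pooled = |44.4 − 51.3| / 11.3 = 6.9 / 11.3 = 0.611.
For two independent groups with equal n: n = 2·((z_{α/2} + z_β) / d)².
z_{α/2} + z_β = 2.326 + 1.645 = 3.971.
n = 2 × (3.971 / 0.611)² = 2 × 6.499² = 2 × 42.24 = 84.5.
Round up to the next whole participant.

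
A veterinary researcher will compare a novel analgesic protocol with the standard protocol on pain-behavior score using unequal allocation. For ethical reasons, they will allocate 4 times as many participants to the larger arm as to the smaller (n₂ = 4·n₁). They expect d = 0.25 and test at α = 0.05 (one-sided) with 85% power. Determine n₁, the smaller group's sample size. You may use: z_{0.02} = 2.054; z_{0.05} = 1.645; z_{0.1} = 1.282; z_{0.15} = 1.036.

n₁ = 144

With allocation ratio k = n₂/n₁ = 4, Var(x̄₁−x̄₂) = σ²(1/n₁ + 1/(k·n₁)) = σ²·(k+1)/(k·n₁).
So n₁ = (1 + 1/k)·((z_{α} + z_β)/d)² = 1.250 × (2.681/0.25)².
n₁ = 1.250 × 115.00 = 143.8.
Round up: n₁ = 144, giving n₂ = 4 × 144 = 576.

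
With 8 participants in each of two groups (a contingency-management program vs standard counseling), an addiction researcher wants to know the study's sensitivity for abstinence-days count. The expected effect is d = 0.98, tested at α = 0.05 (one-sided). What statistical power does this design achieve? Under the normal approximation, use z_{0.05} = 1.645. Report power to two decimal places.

power ≈ 0.62

For two equal groups, power = Φ(d·√(n/2) − z_{α}).
d·√(n/2) = 0.98 × √(8/2) = 0.98 × 2.000 = 1.960.
z_β = 1.960 − 1.645 = 0.315.
Power = Φ(0.315) = 0.624.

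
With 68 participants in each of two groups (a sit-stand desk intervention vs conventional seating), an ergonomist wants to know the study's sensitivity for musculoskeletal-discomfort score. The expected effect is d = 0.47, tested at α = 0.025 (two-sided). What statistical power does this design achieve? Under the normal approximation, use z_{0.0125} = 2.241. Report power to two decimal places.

For two equal groups, power = Φ(d·√(n/2) − z_{α/2}).
d·√(n/2) = 0.47 × √(68/2) = 0.47 × 5.831 = 2.741.
z_β = 2.741 − 2.241 = 0.500.
Power = Φ(0.500) = 0.691.

power ≈ 0.69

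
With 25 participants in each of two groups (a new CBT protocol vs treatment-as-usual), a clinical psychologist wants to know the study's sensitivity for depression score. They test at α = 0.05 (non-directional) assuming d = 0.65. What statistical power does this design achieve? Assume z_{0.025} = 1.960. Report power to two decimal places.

power ≈ 0.63

For two equal groups, power = Φ(d·√(n/2) − z_{α/2}).
d·√(n/2) = 0.65 × √(25/2) = 0.65 × 3.536 = 2.298.
z_β = 2.298 − 1.960 = 0.338.
Power = Φ(0.338) = 0.632.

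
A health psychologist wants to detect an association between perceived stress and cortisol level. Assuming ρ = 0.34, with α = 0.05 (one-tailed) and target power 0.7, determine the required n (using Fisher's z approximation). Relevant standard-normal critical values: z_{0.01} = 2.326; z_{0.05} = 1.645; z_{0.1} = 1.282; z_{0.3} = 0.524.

n = 41

Fisher's z: C = ½·ln((1+r)/(1−r)) = ½·ln(2.0303) = 0.3541.
n = ((z_{α} + z_β)/C)² + 3.
(1.645 + 0.524) / 0.3541 = 2.169 / 0.3541 = 6.125.
n = 6.125² + 3 = 37.52 + 3 = 40.5.
Round up.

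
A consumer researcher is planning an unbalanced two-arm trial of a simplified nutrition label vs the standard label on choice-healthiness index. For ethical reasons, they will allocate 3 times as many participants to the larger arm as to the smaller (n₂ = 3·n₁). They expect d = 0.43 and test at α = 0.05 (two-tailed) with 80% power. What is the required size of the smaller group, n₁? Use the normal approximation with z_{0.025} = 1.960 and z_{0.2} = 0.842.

With allocation ratio k = n₂/n₁ = 3, Var(x̄₁−x̄₂) = σ²(1/n₁ + 1/(k·n₁)) = σ²·(k+1)/(k·n₁).
So n₁ = (1 + 1/k)·((z_{α/2} + z_β)/d)² = 1.333 × (2.802/0.43)².
n₁ = 1.333 × 42.46 = 56.6.
Round up: n₁ = 57, giving n₂ = 3 × 57 = 171.

n₁ = 57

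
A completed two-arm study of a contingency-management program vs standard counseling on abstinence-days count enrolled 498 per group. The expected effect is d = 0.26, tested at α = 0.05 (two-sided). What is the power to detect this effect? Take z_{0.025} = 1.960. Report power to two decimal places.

power ≈ 0.98

For two equal groups, power = Φ(d·√(n/2) − z_{α/2}).
d·√(n/2) = 0.26 × √(498/2) = 0.26 × 15.780 = 4.103.
z_β = 4.103 − 1.960 = 2.143.
Power = Φ(2.143) = 0.984.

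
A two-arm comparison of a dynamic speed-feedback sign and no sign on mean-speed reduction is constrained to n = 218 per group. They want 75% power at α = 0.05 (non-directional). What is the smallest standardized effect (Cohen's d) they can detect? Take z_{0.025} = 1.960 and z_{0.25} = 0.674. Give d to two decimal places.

For two independent groups of n = 218 each: d_min = (z_{α/2} + z_β)·√(2/n).
z-sum = 1.960 + 0.674 = 2.634.
d_min = 2.634 × √(2/218) = 2.634 × 0.0958 = 0.252.

d_min ≈ 0.25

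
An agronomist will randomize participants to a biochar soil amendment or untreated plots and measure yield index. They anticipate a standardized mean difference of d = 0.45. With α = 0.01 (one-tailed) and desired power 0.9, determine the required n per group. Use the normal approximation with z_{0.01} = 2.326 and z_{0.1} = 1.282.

n = 129 per group

For two independent groups with equal n: n = 2·((z_{α} + z_β) / d)².
z_{α} + z_β = 2.326 + 1.282 = 3.608.
n = 2 × (3.608 / 0.45)² = 2 × 8.018² = 2 × 64.28 = 128.6.
Round up to the next whole participant.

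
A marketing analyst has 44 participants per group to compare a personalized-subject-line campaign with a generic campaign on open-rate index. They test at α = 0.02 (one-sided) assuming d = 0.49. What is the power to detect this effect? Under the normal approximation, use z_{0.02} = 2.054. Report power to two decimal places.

power ≈ 0.60

For two equal groups, power = Φ(d·√(n/2) − z_{α}).
d·√(n/2) = 0.49 × √(44/2) = 0.49 × 4.690 = 2.298.
z_β = 2.298 − 2.054 = 0.244.
Power = Φ(0.244) = 0.597.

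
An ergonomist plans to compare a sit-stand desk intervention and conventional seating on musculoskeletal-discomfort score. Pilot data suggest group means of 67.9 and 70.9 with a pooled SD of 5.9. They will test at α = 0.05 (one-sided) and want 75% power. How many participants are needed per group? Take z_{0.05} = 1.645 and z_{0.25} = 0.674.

n = 42 per group

Cohen's d = |M₁ − M₂| / SD_pooled = |67.9 − 70.9| / 5.9 = 3.0 / 5.9 = 0.508.
For two independent groups with equal n: n = 2·((z_{α} + z_β) / d)².
z_{α} + z_β = 1.645 + 0.674 = 2.319.
n = 2 × (2.319 / 0.508)² = 2 × 4.565² = 2 × 20.84 = 41.7.
Round up to the next whole participant.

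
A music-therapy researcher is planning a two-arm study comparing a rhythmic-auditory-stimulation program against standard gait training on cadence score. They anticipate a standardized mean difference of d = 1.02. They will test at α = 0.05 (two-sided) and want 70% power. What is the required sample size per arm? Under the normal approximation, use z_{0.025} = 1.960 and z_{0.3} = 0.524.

For two independent groups with equal n: n = 2·((z_{α/2} + z_β) / d)².
z_{α/2} + z_β = 1.960 + 0.524 = 2.484.
n = 2 × (2.484 / 1.02)² = 2 × 2.435² = 2 × 5.93 = 11.9.
Round up to the next whole participant.

n = 12 per group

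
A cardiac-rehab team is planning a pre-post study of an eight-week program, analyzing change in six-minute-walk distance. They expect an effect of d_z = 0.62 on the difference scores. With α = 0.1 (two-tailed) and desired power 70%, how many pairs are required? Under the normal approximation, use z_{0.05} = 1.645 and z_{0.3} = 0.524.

n = 13 pairs

For a paired (one-sample on differences) test: n = ((z_{α/2} + z_β) / d)².
z_{α/2} + z_β = 1.645 + 0.524 = 2.169.
n = (2.169 / 0.62)² = 3.498² = 12.24.
Round up.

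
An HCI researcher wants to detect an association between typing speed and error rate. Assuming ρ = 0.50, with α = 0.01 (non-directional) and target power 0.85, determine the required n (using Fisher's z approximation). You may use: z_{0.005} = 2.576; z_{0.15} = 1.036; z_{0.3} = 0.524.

n = 47

Fisher's z: C = ½·ln((1+r)/(1−r)) = ½·ln(3.0000) = 0.5493.
n = ((z_{α/2} + z_β)/C)² + 3.
(2.576 + 1.036) / 0.5493 = 3.612 / 0.5493 = 6.576.
n = 6.576² + 3 = 43.24 + 3 = 46.2.
Round up.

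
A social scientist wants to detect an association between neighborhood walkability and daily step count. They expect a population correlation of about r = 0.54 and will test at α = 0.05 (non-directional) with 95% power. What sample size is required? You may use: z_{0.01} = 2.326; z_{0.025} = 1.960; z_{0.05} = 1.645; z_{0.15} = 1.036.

n = 39

Fisher's z: C = ½·ln((1+r)/(1−r)) = ½·ln(3.3478) = 0.6042.
n = ((z_{α/2} + z_β)/C)² + 3.
(1.960 + 1.645) / 0.6042 = 3.605 / 0.6042 = 5.967.
n = 5.967² + 3 = 35.60 + 3 = 38.6.
Round up.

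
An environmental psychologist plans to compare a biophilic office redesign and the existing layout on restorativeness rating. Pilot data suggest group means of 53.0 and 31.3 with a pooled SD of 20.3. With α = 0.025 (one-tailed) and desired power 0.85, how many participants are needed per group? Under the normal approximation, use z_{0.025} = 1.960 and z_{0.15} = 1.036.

Cohen's d = |M₁ − M₂| / SD_pooled = |53.0 − 31.3| / 20.3 = 21.7 / 20.3 = 1.069.
For two independent groups with equal n: n = 2·((z_{α} + z_β) / d)².
z_{α} + z_β = 1.960 + 1.036 = 2.996.
n = 2 × (2.996 / 1.069)² = 2 × 2.803² = 2 × 7.85 = 15.7.
Round up to the next whole participant.

n = 16 per group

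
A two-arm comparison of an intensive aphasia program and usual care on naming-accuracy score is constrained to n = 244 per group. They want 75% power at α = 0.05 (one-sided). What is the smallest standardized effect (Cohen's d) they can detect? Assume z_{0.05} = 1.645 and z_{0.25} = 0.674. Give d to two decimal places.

For two independent groups of n = 244 each: d_min = (z_{α} + z_β)·√(2/n).
z-sum = 1.645 + 0.674 = 2.319.
d_min = 2.319 × √(2/244) = 2.319 × 0.0905 = 0.210.

d_min ≈ 0.21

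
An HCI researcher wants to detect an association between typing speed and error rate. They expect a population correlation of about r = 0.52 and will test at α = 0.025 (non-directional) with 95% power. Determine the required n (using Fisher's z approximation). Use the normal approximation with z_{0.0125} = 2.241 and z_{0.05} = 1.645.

n = 49

Fisher's z: C = ½·ln((1+r)/(1−r)) = ½·ln(3.1667) = 0.5763.
n = ((z_{α/2} + z_β)/C)² + 3.
(2.241 + 1.645) / 0.5763 = 3.886 / 0.5763 = 6.743.
n = 6.743² + 3 = 45.47 + 3 = 48.5.
Round up.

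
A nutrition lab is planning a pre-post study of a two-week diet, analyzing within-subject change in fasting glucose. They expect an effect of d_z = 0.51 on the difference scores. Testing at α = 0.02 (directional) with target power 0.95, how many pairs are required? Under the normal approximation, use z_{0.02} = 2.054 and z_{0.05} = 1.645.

n = 53 pairs

For a paired (one-sample on differences) test: n = ((z_{α} + z_β) / d)².
z_{α} + z_β = 2.054 + 1.645 = 3.699.
n = (3.699 / 0.51)² = 7.253² = 52.61.
Round up.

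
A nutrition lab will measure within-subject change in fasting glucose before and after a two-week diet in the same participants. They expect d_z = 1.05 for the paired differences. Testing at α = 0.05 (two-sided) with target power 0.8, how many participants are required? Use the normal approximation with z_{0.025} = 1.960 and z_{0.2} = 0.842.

n = 8 pairs

For a paired (one-sample on differences) test: n = ((z_{α/2} + z_β) / d)².
z_{α/2} + z_β = 1.960 + 0.842 = 2.802.
n = (2.802 / 1.05)² = 2.669² = 7.12.
Round up.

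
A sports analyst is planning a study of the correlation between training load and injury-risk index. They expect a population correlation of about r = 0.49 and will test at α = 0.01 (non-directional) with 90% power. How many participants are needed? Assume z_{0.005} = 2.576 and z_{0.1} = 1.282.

Fisher's z: C = ½·ln((1+r)/(1−r)) = ½·ln(2.9216) = 0.5361.
n = ((z_{α/2} + z_β)/C)² + 3.
(2.576 + 1.282) / 0.5361 = 3.858 / 0.5361 = 7.196.
n = 7.196² + 3 = 51.79 + 3 = 54.8.
Round up.

n = 55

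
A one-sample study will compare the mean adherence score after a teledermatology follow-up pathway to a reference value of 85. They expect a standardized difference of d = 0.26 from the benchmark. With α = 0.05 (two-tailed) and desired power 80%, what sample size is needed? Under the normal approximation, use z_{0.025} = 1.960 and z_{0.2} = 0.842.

n = 117

For a one-sample test: n = ((z_{α/2} + z_β) / d)².
z_{α/2} + z_β = 1.960 + 0.842 = 2.802.
n = (2.802 / 0.26)² = 10.777² = 116.14.
Round up.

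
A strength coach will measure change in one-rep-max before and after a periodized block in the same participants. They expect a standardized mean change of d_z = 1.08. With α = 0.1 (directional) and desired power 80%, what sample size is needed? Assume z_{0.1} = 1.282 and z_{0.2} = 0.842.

For a paired (one-sample on differences) test: n = ((z_{α} + z_β) / d)².
z_{α} + z_β = 1.282 + 0.842 = 2.124.
n = (2.124 / 1.08)² = 1.967² = 3.87.
Round up.

n = 4 pairs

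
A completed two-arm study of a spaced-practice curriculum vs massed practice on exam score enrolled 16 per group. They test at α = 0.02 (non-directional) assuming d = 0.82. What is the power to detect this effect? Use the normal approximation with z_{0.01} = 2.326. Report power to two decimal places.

power ≈ 0.50

For two equal groups, power = Φ(d·√(n/2) − z_{α/2}).
d·√(n/2) = 0.82 × √(16/2) = 0.82 × 2.828 = 2.319.
z_β = 2.319 − 2.326 = -0.007.
Power = Φ(-0.007) = 0.497.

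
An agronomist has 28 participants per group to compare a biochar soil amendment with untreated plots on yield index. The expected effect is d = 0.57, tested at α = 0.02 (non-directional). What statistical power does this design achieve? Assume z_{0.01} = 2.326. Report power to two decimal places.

power ≈ 0.42

For two equal groups, power = Φ(d·√(n/2) − z_{α/2}).
d·√(n/2) = 0.57 × √(28/2) = 0.57 × 3.742 = 2.133.
z_β = 2.133 − 2.326 = -0.193.
Power = Φ(-0.193) = 0.423.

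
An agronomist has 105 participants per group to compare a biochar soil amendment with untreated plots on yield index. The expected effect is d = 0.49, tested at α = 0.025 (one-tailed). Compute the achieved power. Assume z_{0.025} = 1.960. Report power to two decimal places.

power ≈ 0.94

For two equal groups, power = Φ(d·√(n/2) − z_{α}).
d·√(n/2) = 0.49 × √(105/2) = 0.49 × 7.246 = 3.550.
z_β = 3.550 − 1.960 = 1.590.
Power = Φ(1.590) = 0.944.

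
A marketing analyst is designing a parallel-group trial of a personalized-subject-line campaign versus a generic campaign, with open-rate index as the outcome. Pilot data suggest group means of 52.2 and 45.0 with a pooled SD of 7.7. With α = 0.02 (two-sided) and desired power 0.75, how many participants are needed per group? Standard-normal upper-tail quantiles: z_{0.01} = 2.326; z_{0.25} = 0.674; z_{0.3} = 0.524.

n = 21 per group

Cohen's d = |M₁ − M₂| / SD_pooled = |52.2 − 45.0| / 7.7 = 7.2 / 7.7 = 0.935.
For two independent groups with equal n: n = 2·((z_{α/2} + z_β) / d)².
z_{α/2} + z_β = 2.326 + 0.674 = 3.000.
n = 2 × (3.000 / 0.935)² = 2 × 3.209² = 2 × 10.29 = 20.6.
Round up to the next whole participant.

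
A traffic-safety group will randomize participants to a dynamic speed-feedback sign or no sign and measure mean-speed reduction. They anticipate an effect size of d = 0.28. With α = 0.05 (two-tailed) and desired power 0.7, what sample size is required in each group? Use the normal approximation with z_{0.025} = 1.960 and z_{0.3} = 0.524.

For two independent groups with equal n: n = 2·((z_{α/2} + z_β) / d)².
z_{α/2} + z_β = 1.960 + 0.524 = 2.484.
n = 2 × (2.484 / 0.28)² = 2 × 8.871² = 2 × 78.70 = 157.4.
Round up to the next whole participant.

n = 158 per group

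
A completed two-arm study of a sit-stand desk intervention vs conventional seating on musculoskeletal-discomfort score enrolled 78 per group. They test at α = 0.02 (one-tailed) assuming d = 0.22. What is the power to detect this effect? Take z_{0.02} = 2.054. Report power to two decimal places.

For two equal groups, power = Φ(d·√(n/2) − z_{α}).
d·√(n/2) = 0.22 × √(78/2) = 0.22 × 6.245 = 1.374.
z_β = 1.374 − 2.054 = -0.680.
Power = Φ(-0.680) = 0.248.

power ≈ 0.25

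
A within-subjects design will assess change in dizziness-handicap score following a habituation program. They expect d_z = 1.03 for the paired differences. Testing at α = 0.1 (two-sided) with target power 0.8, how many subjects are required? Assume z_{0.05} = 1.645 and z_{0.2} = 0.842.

For a paired (one-sample on differences) test: n = ((z_{α/2} + z_β) / d)².
z_{α/2} + z_β = 1.645 + 0.842 = 2.487.
n = (2.487 / 1.03)² = 2.415² = 5.83.
Round up.

n = 6 pairs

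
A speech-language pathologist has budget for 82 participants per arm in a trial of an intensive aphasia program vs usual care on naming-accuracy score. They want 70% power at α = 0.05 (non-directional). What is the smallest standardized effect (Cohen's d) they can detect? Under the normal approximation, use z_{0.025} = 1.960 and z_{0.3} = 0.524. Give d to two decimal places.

d_min ≈ 0.39

For two independent groups of n = 82 each: d_min = (z_{α/2} + z_β)·√(2/n).
z-sum = 1.960 + 0.524 = 2.484.
d_min = 2.484 × √(2/82) = 2.484 × 0.1562 = 0.388.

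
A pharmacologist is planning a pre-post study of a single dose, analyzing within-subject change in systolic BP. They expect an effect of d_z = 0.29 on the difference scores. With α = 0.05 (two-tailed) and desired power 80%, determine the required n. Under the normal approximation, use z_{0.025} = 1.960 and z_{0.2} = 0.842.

n = 94 pairs

For a paired (one-sample on differences) test: n = ((z_{α/2} + z_β) / d)².
z_{α/2} + z_β = 1.960 + 0.842 = 2.802.
n = (2.802 / 0.29)² = 9.662² = 93.36.
Round up.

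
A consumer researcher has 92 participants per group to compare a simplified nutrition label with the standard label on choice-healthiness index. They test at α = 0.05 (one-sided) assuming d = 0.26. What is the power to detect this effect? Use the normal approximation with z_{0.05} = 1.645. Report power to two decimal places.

For two equal groups, power = Φ(d·√(n/2) − z_{α}).
d·√(n/2) = 0.26 × √(92/2) = 0.26 × 6.782 = 1.763.
z_β = 1.763 − 1.645 = 0.118.
Power = Φ(0.118) = 0.547.

power ≈ 0.55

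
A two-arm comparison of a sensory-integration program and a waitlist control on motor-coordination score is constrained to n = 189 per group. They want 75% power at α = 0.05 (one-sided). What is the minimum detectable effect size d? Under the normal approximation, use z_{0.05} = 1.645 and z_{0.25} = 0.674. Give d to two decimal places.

For two independent groups of n = 189 each: d_min = (z_{α} + z_β)·√(2/n).
z-sum = 1.645 + 0.674 = 2.319.
d_min = 2.319 × √(2/189) = 2.319 × 0.1029 = 0.239.

d_min ≈ 0.24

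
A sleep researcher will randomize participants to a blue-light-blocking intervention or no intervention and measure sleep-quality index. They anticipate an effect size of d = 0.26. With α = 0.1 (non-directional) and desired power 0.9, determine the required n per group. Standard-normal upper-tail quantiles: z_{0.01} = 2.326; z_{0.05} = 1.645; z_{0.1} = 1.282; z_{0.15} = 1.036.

n = 254 per group

For two independent groups with equal n: n = 2·((z_{α/2} + z_β) / d)².
z_{α/2} + z_β = 1.645 + 1.282 = 2.927.
n = 2 × (2.927 / 0.26)² = 2 × 11.258² = 2 × 126.74 = 253.5.
Round up to the next whole participant.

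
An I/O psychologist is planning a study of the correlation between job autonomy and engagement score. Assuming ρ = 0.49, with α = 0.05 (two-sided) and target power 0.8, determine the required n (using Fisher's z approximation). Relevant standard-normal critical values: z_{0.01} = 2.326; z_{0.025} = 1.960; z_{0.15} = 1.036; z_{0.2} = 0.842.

n = 31

Fisher's z: C = ½·ln((1+r)/(1−r)) = ½·ln(2.9216) = 0.5361.
n = ((z_{α/2} + z_β)/C)² + 3.
(1.960 + 0.842) / 0.5361 = 2.802 / 0.5361 = 5.227.
n = 5.227² + 3 = 27.32 + 3 = 30.3.
Round up.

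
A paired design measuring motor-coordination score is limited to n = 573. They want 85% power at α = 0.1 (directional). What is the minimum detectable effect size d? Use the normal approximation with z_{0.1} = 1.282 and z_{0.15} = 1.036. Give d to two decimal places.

d_min ≈ 0.10

For a single sample (or paired design) of n = 573: d_min = (z_{α} + z_β)/√n.
z-sum = 1.282 + 1.036 = 2.318.
d_min = 2.318 / √573 = 2.318 / 23.937 = 0.097.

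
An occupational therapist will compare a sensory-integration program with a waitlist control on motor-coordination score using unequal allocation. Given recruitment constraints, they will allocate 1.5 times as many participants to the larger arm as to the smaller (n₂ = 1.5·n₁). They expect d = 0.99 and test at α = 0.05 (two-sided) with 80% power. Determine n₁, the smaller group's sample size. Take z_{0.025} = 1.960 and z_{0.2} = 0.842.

n₁ = 14

With allocation ratio k = n₂/n₁ = 1.5, Var(x̄₁−x̄₂) = σ²(1/n₁ + 1/(k·n₁)) = σ²·(k+1)/(k·n₁).
So n₁ = (1 + 1/k)·((z_{α/2} + z_β)/d)² = 1.667 × (2.802/0.99)².
n₁ = 1.667 × 8.01 = 13.4.
Round up: n₁ = 14, giving n₂ = 1.5 × 14 = 21.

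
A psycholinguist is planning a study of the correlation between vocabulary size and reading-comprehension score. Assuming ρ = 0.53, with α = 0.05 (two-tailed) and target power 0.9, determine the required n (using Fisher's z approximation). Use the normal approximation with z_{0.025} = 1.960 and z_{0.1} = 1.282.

n = 34

Fisher's z: C = ½·ln((1+r)/(1−r)) = ½·ln(3.2553) = 0.5901.
n = ((z_{α/2} + z_β)/C)² + 3.
(1.960 + 1.282) / 0.5901 = 3.242 / 0.5901 = 5.494.
n = 5.494² + 3 = 30.18 + 3 = 33.2.
Round up.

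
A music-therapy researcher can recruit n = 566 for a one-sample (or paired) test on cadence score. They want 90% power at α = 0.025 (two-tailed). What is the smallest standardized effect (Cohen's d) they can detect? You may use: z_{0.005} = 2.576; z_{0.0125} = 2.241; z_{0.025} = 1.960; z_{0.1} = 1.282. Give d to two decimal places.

For a single sample (or paired design) of n = 566: d_min = (z_{α/2} + z_β)/√n.
z-sum = 2.241 + 1.282 = 3.523.
d_min = 3.523 / √566 = 3.523 / 23.791 = 0.148.

d_min ≈ 0.15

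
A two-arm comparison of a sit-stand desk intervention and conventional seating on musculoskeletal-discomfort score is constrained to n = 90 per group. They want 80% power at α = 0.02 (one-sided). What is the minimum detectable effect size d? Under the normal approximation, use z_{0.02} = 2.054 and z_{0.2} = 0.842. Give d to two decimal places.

For two independent groups of n = 90 each: d_min = (z_{α} + z_β)·√(2/n).
z-sum = 2.054 + 0.842 = 2.896.
d_min = 2.896 × √(2/90) = 2.896 × 0.1491 = 0.432.

d_min ≈ 0.43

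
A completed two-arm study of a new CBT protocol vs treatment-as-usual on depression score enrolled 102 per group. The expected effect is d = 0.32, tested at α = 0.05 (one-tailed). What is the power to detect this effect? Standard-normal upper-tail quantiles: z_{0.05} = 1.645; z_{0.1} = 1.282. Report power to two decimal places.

power ≈ 0.74

For two equal groups, power = Φ(d·√(n/2) − z_{α}).
d·√(n/2) = 0.32 × √(102/2) = 0.32 × 7.141 = 2.285.
z_β = 2.285 − 1.645 = 0.640.
Power = Φ(0.640) = 0.739.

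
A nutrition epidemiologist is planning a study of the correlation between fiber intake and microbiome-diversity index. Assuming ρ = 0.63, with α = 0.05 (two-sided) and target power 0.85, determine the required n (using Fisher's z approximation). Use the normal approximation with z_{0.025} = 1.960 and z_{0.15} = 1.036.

Fisher's z: C = ½·ln((1+r)/(1−r)) = ½·ln(4.4054) = 0.7414.
n = ((z_{α/2} + z_β)/C)² + 3.
(1.960 + 1.036) / 0.7414 = 2.996 / 0.7414 = 4.041.
n = 4.041² + 3 = 16.33 + 3 = 19.3.
Round up.

n = 20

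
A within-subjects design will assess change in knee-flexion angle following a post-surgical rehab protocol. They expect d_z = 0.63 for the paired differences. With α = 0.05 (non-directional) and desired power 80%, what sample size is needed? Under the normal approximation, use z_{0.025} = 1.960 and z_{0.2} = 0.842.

n = 20 pairs

For a paired (one-sample on differences) test: n = ((z_{α/2} + z_β) / d)².
z_{α/2} + z_β = 1.960 + 0.842 = 2.802.
n = (2.802 / 0.63)² = 4.448² = 19.78.
Round up.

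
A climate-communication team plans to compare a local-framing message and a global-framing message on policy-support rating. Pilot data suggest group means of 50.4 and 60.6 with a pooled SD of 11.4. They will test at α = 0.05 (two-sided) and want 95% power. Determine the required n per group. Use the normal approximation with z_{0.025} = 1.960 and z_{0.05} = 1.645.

n = 33 per group

Cohen's d = |M₁ − M₂| / SD_pooled = |50.4 − 60.6| / 11.4 = 10.2 / 11.4 = 0.895.
For two independent groups with equal n: n = 2·((z_{α/2} + z_β) / d)².
z_{α/2} + z_β = 1.960 + 1.645 = 3.605.
n = 2 × (3.605 / 0.895)² = 2 × 4.028² = 2 × 16.22 = 32.4.
Round up to the next whole participant.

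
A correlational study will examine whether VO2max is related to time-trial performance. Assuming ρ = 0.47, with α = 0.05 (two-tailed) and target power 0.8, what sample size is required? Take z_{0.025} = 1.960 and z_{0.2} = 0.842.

Fisher's z: C = ½·ln((1+r)/(1−r)) = ½·ln(2.7736) = 0.5101.
n = ((z_{α/2} + z_β)/C)² + 3.
(1.960 + 0.842) / 0.5101 = 2.802 / 0.5101 = 5.493.
n = 5.493² + 3 = 30.17 + 3 = 33.2.
Round up.

n = 34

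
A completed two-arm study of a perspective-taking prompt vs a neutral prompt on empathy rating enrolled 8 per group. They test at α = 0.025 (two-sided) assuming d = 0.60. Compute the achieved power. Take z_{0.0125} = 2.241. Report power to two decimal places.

For two equal groups, power = Φ(d·√(n/2) − z_{α/2}).
d·√(n/2) = 0.60 × √(8/2) = 0.60 × 2.000 = 1.200.
z_β = 1.200 − 2.241 = -1.041.
Power = Φ(-1.041) = 0.149.

power ≈ 0.15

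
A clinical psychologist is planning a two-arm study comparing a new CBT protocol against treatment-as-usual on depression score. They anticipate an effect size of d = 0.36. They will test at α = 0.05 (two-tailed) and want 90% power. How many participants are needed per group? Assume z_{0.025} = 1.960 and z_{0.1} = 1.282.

For two independent groups with equal n: n = 2·((z_{α/2} + z_β) / d)².
z_{α/2} + z_β = 1.960 + 1.282 = 3.242.
n = 2 × (3.242 / 0.36)² = 2 × 9.006² = 2 × 81.10 = 162.2.
Round up to the next whole participant.

n = 163 per group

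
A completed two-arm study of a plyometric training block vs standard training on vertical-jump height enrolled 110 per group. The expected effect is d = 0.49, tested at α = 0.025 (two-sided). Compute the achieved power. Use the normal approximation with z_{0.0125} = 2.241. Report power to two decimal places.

power ≈ 0.92

For two equal groups, power = Φ(d·√(n/2) − z_{α/2}).
d·√(n/2) = 0.49 × √(110/2) = 0.49 × 7.416 = 3.634.
z_β = 3.634 − 2.241 = 1.393.
Power = Φ(1.393) = 0.918.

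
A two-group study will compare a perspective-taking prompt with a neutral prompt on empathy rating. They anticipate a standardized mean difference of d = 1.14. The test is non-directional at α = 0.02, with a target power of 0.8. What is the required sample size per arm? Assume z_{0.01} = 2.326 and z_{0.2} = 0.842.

n = 16 per group

For two independent groups with equal n: n = 2·((z_{α/2} + z_β) / d)².
z_{α/2} + z_β = 2.326 + 0.842 = 3.168.
n = 2 × (3.168 / 1.14)² = 2 × 2.779² = 2 × 7.72 = 15.4.
Round up to the next whole participant.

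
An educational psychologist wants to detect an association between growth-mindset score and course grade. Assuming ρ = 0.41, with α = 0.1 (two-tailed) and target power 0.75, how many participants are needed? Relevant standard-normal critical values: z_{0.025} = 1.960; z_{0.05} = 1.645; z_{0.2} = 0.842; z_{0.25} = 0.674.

n = 32

Fisher's z: C = ½·ln((1+r)/(1−r)) = ½·ln(2.3898) = 0.4356.
n = ((z_{α/2} + z_β)/C)² + 3.
(1.645 + 0.674) / 0.4356 = 2.319 / 0.4356 = 5.324.
n = 5.324² + 3 = 28.34 + 3 = 31.3.
Round up.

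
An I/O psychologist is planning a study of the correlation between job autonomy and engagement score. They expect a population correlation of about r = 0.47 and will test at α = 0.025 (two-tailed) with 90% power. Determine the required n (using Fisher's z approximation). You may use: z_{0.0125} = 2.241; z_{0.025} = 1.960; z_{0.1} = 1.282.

Fisher's z: C = ½·ln((1+r)/(1−r)) = ½·ln(2.7736) = 0.5101.
n = ((z_{α/2} + z_β)/C)² + 3.
(2.241 + 1.282) / 0.5101 = 3.523 / 0.5101 = 6.906.
n = 6.906² + 3 = 47.70 + 3 = 50.7.
Round up.

n = 51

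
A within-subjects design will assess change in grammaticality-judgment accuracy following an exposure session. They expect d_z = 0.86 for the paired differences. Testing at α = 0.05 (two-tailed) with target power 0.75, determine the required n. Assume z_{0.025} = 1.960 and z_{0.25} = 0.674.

For a paired (one-sample on differences) test: n = ((z_{α/2} + z_β) / d)².
z_{α/2} + z_β = 1.960 + 0.674 = 2.634.
n = (2.634 / 0.86)² = 3.063² = 9.38.
Round up.

n = 10 pairs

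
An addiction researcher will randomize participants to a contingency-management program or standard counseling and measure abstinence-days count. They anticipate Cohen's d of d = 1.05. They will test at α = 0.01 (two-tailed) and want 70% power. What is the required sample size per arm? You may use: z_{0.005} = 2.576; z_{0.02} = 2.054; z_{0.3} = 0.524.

For two independent groups with equal n: n = 2·((z_{α/2} + z_β) / d)².
z_{α/2} + z_β = 2.576 + 0.524 = 3.100.
n = 2 × (3.100 / 1.05)² = 2 × 2.952² = 2 × 8.72 = 17.4.
Round up to the next whole participant.

n = 18 per group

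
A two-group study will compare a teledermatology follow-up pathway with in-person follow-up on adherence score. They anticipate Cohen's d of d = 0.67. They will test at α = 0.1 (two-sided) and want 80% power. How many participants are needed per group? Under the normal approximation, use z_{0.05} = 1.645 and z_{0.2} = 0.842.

For two independent groups with equal n: n = 2·((z_{α/2} + z_β) / d)².
z_{α/2} + z_β = 1.645 + 0.842 = 2.487.
n = 2 × (2.487 / 0.67)² = 2 × 3.712² = 2 × 13.78 = 27.6.
Round up to the next whole participant.

n = 28 per group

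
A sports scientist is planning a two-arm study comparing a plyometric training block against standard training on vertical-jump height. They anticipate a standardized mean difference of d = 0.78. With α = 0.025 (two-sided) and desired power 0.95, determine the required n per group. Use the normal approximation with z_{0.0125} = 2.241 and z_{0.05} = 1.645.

For two independent groups with equal n: n = 2·((z_{α/2} + z_β) / d)².
z_{α/2} + z_β = 2.241 + 1.645 = 3.886.
n = 2 × (3.886 / 0.78)² = 2 × 4.982² = 2 × 24.82 = 49.6.
Round up to the next whole participant.

n = 50 per group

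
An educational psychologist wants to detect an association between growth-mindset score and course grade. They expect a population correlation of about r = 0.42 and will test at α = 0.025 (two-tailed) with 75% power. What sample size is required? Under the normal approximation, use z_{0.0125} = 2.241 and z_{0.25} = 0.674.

Fisher's z: C = ½·ln((1+r)/(1−r)) = ½·ln(2.4483) = 0.4477.
n = ((z_{α/2} + z_β)/C)² + 3.
(2.241 + 0.674) / 0.4477 = 2.915 / 0.4477 = 6.511.
n = 6.511² + 3 = 42.39 + 3 = 45.4.
Round up.

n = 46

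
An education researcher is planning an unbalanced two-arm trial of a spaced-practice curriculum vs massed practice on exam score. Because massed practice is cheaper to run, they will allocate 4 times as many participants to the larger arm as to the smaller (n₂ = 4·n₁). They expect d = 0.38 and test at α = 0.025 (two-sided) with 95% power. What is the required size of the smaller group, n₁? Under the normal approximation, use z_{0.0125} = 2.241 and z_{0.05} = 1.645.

With allocation ratio k = n₂/n₁ = 4, Var(x̄₁−x̄₂) = σ²(1/n₁ + 1/(k·n₁)) = σ²·(k+1)/(k·n₁).
So n₁ = (1 + 1/k)·((z_{α/2} + z_β)/d)² = 1.250 × (3.886/0.38)².
n₁ = 1.250 × 104.58 = 130.7.
Round up: n₁ = 131, giving n₂ = 4 × 131 = 524.

n₁ = 131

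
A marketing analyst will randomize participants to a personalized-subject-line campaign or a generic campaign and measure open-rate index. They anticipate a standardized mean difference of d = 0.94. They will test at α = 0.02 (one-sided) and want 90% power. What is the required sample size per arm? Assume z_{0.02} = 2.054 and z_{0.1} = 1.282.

For two independent groups with equal n: n = 2·((z_{α} + z_β) / d)².
z_{α} + z_β = 2.054 + 1.282 = 3.336.
n = 2 × (3.336 / 0.94)² = 2 × 3.549² = 2 × 12.59 = 25.2.
Round up to the next whole participant.

n = 26 per group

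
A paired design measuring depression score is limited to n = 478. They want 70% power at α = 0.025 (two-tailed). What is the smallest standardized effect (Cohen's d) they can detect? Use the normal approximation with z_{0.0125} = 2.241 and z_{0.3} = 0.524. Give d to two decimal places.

d_min ≈ 0.13

For a single sample (or paired design) of n = 478: d_min = (z_{α/2} + z_β)/√n.
z-sum = 2.241 + 0.524 = 2.765.
d_min = 2.765 / √478 = 2.765 / 21.863 = 0.126.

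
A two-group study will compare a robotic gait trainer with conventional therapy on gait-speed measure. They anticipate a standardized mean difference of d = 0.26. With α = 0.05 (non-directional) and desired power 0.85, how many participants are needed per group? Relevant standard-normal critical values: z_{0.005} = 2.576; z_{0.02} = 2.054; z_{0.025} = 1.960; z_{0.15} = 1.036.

For two independent groups with equal n: n = 2·((z_{α/2} + z_β) / d)².
z_{α/2} + z_β = 1.960 + 1.036 = 2.996.
n = 2 × (2.996 / 0.26)² = 2 × 11.523² = 2 × 132.78 = 265.6.
Round up to the next whole participant.

n = 266 per group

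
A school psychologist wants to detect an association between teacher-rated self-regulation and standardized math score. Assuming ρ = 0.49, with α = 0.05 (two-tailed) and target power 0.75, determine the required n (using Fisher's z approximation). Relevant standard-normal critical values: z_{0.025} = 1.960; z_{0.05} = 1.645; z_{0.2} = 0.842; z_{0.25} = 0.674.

n = 28

Fisher's z: C = ½·ln((1+r)/(1−r)) = ½·ln(2.9216) = 0.5361.
n = ((z_{α/2} + z_β)/C)² + 3.
(1.960 + 0.674) / 0.5361 = 2.634 / 0.5361 = 4.913.
n = 4.913² + 3 = 24.14 + 3 = 27.1.
Round up.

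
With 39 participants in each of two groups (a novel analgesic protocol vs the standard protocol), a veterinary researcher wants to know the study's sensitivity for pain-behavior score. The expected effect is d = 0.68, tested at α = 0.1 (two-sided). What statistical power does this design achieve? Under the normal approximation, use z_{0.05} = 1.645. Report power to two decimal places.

power ≈ 0.91

For two equal groups, power = Φ(d·√(n/2) − z_{α/2}).
d·√(n/2) = 0.68 × √(39/2) = 0.68 × 4.416 = 3.003.
z_β = 3.003 − 1.645 = 1.358.
Power = Φ(1.358) = 0.913.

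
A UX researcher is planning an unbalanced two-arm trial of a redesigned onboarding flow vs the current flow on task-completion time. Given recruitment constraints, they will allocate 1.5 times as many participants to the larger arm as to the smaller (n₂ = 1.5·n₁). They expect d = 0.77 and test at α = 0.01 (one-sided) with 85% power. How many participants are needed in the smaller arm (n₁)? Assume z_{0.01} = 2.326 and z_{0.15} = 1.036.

With allocation ratio k = n₂/n₁ = 1.5, Var(x̄₁−x̄₂) = σ²(1/n₁ + 1/(k·n₁)) = σ²·(k+1)/(k·n₁).
So n₁ = (1 + 1/k)·((z_{α} + z_β)/d)² = 1.667 × (3.362/0.77)².
n₁ = 1.667 × 19.06 = 31.8.
Round up: n₁ = 32, giving n₂ = 1.5 × 32 = 48.

n₁ = 32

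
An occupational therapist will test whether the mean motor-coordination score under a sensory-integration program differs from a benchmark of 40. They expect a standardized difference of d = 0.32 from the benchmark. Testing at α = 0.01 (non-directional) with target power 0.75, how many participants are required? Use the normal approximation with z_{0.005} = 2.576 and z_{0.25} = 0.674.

n = 104

For a one-sample test: n = ((z_{α/2} + z_β) / d)².
z_{α/2} + z_β = 2.576 + 0.674 = 3.250.
n = (3.250 / 0.32)² = 10.156² = 103.15.
Round up.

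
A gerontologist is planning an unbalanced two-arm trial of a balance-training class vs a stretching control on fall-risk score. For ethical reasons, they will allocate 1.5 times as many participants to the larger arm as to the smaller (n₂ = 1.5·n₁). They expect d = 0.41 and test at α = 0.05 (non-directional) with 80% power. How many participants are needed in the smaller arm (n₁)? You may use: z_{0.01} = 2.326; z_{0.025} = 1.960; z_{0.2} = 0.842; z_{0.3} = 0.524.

n₁ = 78

With allocation ratio k = n₂/n₁ = 1.5, Var(x̄₁−x̄₂) = σ²(1/n₁ + 1/(k·n₁)) = σ²·(k+1)/(k·n₁).
So n₁ = (1 + 1/k)·((z_{α/2} + z_β)/d)² = 1.667 × (2.802/0.41)².
n₁ = 1.667 × 46.71 = 77.8.
Round up: n₁ = 78, giving n₂ = 1.5 × 78 = 117.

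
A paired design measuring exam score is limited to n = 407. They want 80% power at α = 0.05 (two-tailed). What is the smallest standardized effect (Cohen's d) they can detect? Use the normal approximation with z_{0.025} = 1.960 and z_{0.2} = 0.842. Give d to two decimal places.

For a single sample (or paired design) of n = 407: d_min = (z_{α/2} + z_β)/√n.
z-sum = 1.960 + 0.842 = 2.802.
d_min = 2.802 / √407 = 2.802 / 20.174 = 0.139.

d_min ≈ 0.14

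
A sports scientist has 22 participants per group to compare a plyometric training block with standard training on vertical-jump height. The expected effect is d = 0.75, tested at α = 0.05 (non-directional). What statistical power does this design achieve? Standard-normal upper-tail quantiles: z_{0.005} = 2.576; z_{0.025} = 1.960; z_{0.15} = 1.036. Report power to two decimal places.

For two equal groups, power = Φ(d·√(n/2) − z_{α/2}).
d·√(n/2) = 0.75 × √(22/2) = 0.75 × 3.317 = 2.487.
z_β = 2.487 − 1.960 = 0.527.
Power = Φ(0.527) = 0.701.

power ≈ 0.70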